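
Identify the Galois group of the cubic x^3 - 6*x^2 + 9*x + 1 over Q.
Gal(K/Q) = S_3 (symmetric group of order 6)

Compute the discriminant of x^3 + (-6)*x^2 + (9)*x + (1): Δ = -135. Since Δ is not a rational square, the Galois group is not contained in A_3; it must be the full S_3 (irreducibility of the cubic rules out anything smaller).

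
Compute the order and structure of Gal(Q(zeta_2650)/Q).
|Gal(Q(zeta_2650)/Q)| = phi(2650) = 1040; group ≅ (Z/2650Z)^* ≅ Z/20Z × Z/52Z

The n-th cyclotomic polynomial Φ_2650(x) is the minimal polynomial of zeta_2650 over Q and has degree phi(2650) = 1040. So Q(zeta_2650) is a degree-1040 Galois extension with Galois group (Z/2650Z)^*. By CRT, (Z/2650Z)^* ≅ (Z/2Z)^* × (Z/25Z)^* × (Z/53Z)^*. Each prime-power unit group is (Z/2Z)^* ≅ trivial group (order 1); (Z/25Z)^* ≅ Z/20Z; (Z/53Z)^* ≅ Z/52Z. Hence Gal(Q(zeta_2650)/Q) ≅ Z/20Z × Z/52Z.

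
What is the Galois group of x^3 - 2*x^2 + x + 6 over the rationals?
Gal(K/Q) = S_3 (symmetric group of order 6)

Compute the discriminant of x^3 + (-2)*x^2 + (1)*x + (6): Δ = -996. Since Δ is not a rational square, the Galois group is not contained in A_3; it must be the full S_3 (irreducibility of the cubic rules out anything smaller).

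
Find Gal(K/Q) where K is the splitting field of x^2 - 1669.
Gal(K/Q) = Z/2Z (cyclic of order 2)

x^2 - 1669 is irreducible over Q since 1669 is not a rational square. The splitting field Q(sqrt(1669)) has degree 2 over Q, and its unique nontrivial automorphism is sqrt(1669) ↦ -sqrt(1669). Hence Gal(Q(sqrt(1669))/Q) = Z/2Z.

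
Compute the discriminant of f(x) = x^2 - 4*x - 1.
Δ = 20

For a quadratic a x^2 + b x + c the discriminant is Δ = b^2 - 4ac = (-4)^2 - 4*(1)*(-1) = 16 - (-4) = 20.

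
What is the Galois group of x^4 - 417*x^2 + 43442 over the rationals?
Gal(K/Q) = V_4 (Klein four-group, Z/2Z × Z/2Z)

f factors as (x^2 - 214)(x^2 - 203), so the splitting field is K = Q(sqrt(214), sqrt(203)). The elements 214, 203, 43442 are all non-squares in Q, so sqrt(214) and sqrt(203) generate independent quadratic extensions. Thus [K:Q] = 4 and Gal(K/Q) is generated by the two order-2 automorphisms sqrt(214) ↦ -sqrt(214) and sqrt(203) ↦ -sqrt(203), giving V_4.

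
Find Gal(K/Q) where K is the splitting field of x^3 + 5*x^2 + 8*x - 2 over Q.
Gal(K/Q) = S_3 (symmetric group of order 6)

Compute the discriminant of x^3 + (5)*x^2 + (8)*x + (-2): Δ = -996. Since Δ is not a rational square, the Galois group is not contained in A_3; it must be the full S_3 (irreducibility of the cubic rules out anything smaller).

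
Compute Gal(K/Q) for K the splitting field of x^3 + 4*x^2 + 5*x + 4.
Gal(K/Q) = S_3 (symmetric group of order 6)

Compute the discriminant of x^3 + (4)*x^2 + (5)*x + (4): Δ = -116. Since Δ is not a rational square, the Galois group is not contained in A_3; it must be the full S_3 (irreducibility of the cubic rules out anything smaller).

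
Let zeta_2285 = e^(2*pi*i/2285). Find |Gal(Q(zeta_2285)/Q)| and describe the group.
|Gal(Q(zeta_2285)/Q)| = phi(2285) = 1824; group ≅ (Z/2285Z)^* ≅ Z/4Z × Z/456Z

The n-th cyclotomic polynomial Φ_2285(x) is the minimal polynomial of zeta_2285 over Q and has degree phi(2285) = 1824. So Q(zeta_2285) is a degree-1824 Galois extension with Galois group (Z/2285Z)^*. By CRT, (Z/2285Z)^* ≅ (Z/5Z)^* × (Z/457Z)^*. Each prime-power unit group is (Z/5Z)^* ≅ Z/4Z; (Z/457Z)^* ≅ Z/456Z. Hence Gal(Q(zeta_2285)/Q) ≅ Z/4Z × Z/456Z.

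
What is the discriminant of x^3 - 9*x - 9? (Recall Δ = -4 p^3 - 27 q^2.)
Δ = 729

For a depressed cubic x^3 + p x + q the discriminant is Δ = -4 p^3 - 27 q^2 = -4*(-9)^3 - 27*(-9)^2 = 2916 - 2187 = 729.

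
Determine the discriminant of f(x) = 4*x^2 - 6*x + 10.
Δ = -124

For a quadratic a x^2 + b x + c the discriminant is Δ = b^2 - 4ac = (-6)^2 - 4*(4)*(10) = 36 - (160) = -124.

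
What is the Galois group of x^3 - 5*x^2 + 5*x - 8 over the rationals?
Gal(K/Q) = S_3 (symmetric group of order 6)

Compute the discriminant of x^3 + (-5)*x^2 + (5)*x + (-8): Δ = -2003. Since Δ is not a rational square, the Galois group is not contained in A_3; it must be the full S_3 (irreducibility of the cubic rules out anything smaller).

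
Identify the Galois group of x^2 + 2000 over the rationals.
Gal(K/Q) = Z/2Z (cyclic of order 2)

x^2 + 2000 is irreducible over Q since -2000 is not a rational square. The splitting field Q(sqrt(-2000)) has degree 2 over Q, and its unique nontrivial automorphism is sqrt(-2000) ↦ -sqrt(-2000). Hence Gal(Q(sqrt(-2000))/Q) = Z/2Z.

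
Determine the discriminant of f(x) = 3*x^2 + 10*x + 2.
Δ = 76

For a quadratic a x^2 + b x + c the discriminant is Δ = b^2 - 4ac = (10)^2 - 4*(3)*(2) = 100 - (24) = 76.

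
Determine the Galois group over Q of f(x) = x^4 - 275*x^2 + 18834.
Gal(K/Q) = V_4 (Klein four-group, Z/2Z × Z/2Z)

f factors as (x^2 - 129)(x^2 - 146), so the splitting field is K = Q(sqrt(129), sqrt(146)). The elements 129, 146, 18834 are all non-squares in Q, so sqrt(129) and sqrt(146) generate independent quadratic extensions. Thus [K:Q] = 4 and Gal(K/Q) is generated by the two order-2 automorphisms sqrt(129) ↦ -sqrt(129) and sqrt(146) ↦ -sqrt(146), giving V_4.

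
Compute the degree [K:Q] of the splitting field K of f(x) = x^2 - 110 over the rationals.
[K:Q] = 2

The polynomial x^2 - 110 is irreducible over Q since 110 is not a perfect square. Its splitting field is Q(sqrt(110)), which has degree 2 over Q.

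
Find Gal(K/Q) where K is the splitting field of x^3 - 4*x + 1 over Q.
Gal(K/Q) = S_3 (symmetric group of order 6)

Compute the discriminant of x^3 + (0)*x^2 + (-4)*x + (1): Δ = 229. Since Δ is not a rational square, the Galois group is not contained in A_3; it must be the full S_3 (irreducibility of the cubic rules out anything smaller).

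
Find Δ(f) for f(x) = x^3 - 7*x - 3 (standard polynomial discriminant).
Δ = 1129

For x^3 + a x^2 + b x + c the discriminant is Δ = 18 a b c - 4 a^3 c + a^2 b^2 - 4 b^3 - 27 c^2.
Plug a = 0, b = -7, c = -3:
  18*(0)*(-7)*(-3) - 4*(0)^3*(-3) + (0)^2*(-7)^2 - 4*(-7)^3 - 27*(-3)^2
  = 0 + (0) + 0 + (1372) + (-243)
  = 1129.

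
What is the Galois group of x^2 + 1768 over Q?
Gal(K/Q) = Z/2Z (cyclic of order 2)

x^2 + 1768 is irreducible over Q since -1768 is not a rational square. The splitting field Q(sqrt(-1768)) has degree 2 over Q, and its unique nontrivial automorphism is sqrt(-1768) ↦ -sqrt(-1768). Hence Gal(Q(sqrt(-1768))/Q) = Z/2Z.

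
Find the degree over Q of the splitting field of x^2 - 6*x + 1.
[K:Q] = 2

The discriminant of x^2 + (-6)*x + (1) is b^2 - 4c = 36 - (4) = 32. Since 32 is not a perfect square in Q, the polynomial is irreducible over Q. Its two roots generate a degree-2 extension, so [K:Q] = 2.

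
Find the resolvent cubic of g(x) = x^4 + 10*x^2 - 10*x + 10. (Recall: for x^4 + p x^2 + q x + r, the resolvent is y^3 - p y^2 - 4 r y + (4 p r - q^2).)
h(y) = y^3 - 10*y^2 - 40*y + 300

Identify coefficients: p = 10, q = -10, r = 10.
Plug into h(y) = y^3 - p y^2 - 4 r y + (4 p r - q^2):
  h(y) = y^3 - (10) y^2 - 4*(10) y + (4*(10)*(10) - (-10)^2)
       = y^3 + (-10) y^2 + (-40) y + (300).
Simplifying: h(y) = y^3 - 10*y^2 - 40*y + 300.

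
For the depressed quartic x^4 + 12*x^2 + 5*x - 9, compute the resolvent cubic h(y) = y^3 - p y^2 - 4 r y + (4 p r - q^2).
h(y) = y^3 - 12*y^2 + 36*y - 457

Identify coefficients: p = 12, q = 5, r = -9.
Plug into h(y) = y^3 - p y^2 - 4 r y + (4 p r - q^2):
  h(y) = y^3 - (12) y^2 - 4*(-9) y + (4*(12)*(-9) - (5)^2)
       = y^3 + (-12) y^2 + (36) y + (-457).
Simplifying: h(y) = y^3 - 12*y^2 + 36*y - 457.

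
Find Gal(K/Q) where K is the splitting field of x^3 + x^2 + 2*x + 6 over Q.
Gal(K/Q) = S_3 (symmetric group of order 6)

Compute the discriminant of x^3 + (1)*x^2 + (2)*x + (6): Δ = -808. Since Δ is not a rational square, the Galois group is not contained in A_3; it must be the full S_3 (irreducibility of the cubic rules out anything smaller).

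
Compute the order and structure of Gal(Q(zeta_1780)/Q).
|Gal(Q(zeta_1780)/Q)| = phi(1780) = 704; group ≅ (Z/1780Z)^* ≅ Z/2Z × Z/4Z × Z/88Z

The n-th cyclotomic polynomial Φ_1780(x) is the minimal polynomial of zeta_1780 over Q and has degree phi(1780) = 704. So Q(zeta_1780) is a degree-704 Galois extension with Galois group (Z/1780Z)^*. By CRT, (Z/1780Z)^* ≅ (Z/4Z)^* × (Z/5Z)^* × (Z/89Z)^*. Each prime-power unit group is (Z/4Z)^* ≅ Z/2Z; (Z/5Z)^* ≅ Z/4Z; (Z/89Z)^* ≅ Z/88Z. Hence Gal(Q(zeta_1780)/Q) ≅ Z/2Z × Z/4Z × Z/88Z.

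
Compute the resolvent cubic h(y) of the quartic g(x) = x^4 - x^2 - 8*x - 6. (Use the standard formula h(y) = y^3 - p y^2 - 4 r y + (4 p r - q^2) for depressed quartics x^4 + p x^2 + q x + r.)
h(y) = y^3 + y^2 + 24*y - 40

Identify coefficients: p = -1, q = -8, r = -6.
Plug into h(y) = y^3 - p y^2 - 4 r y + (4 p r - q^2):
  h(y) = y^3 - (-1) y^2 - 4*(-6) y + (4*(-1)*(-6) - (-8)^2)
       = y^3 + (1) y^2 + (24) y + (-40).
Simplifying: h(y) = y^3 + y^2 + 24*y - 40.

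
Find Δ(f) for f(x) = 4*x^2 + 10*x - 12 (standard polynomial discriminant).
Δ = 292

For a quadratic a x^2 + b x + c the discriminant is Δ = b^2 - 4ac = (10)^2 - 4*(4)*(-12) = 100 - (-192) = 292.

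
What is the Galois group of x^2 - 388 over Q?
Gal(K/Q) = Z/2Z (cyclic of order 2)

x^2 - 388 is irreducible over Q since 388 is not a rational square. The splitting field Q(sqrt(388)) has degree 2 over Q, and its unique nontrivial automorphism is sqrt(388) ↦ -sqrt(388). Hence Gal(Q(sqrt(388))/Q) = Z/2Z.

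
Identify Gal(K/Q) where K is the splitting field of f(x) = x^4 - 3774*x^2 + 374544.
Gal(K/Q) = Z/2Z (cyclic of order 2)

f factors as (x^2 - 3672)(x^2 - 102), so the splitting field is K = Q(sqrt(3672), sqrt(102)). The squarefree part of 3672 is 102 and the squarefree part of 102 is also 102, so sqrt(3672) and sqrt(102) are both rational multiples of sqrt(102). Hence Q(sqrt(3672)) = Q(sqrt(102)) = Q(sqrt(102)), and the splitting field collapses to a single degree-2 extension with Galois group Z/2Z.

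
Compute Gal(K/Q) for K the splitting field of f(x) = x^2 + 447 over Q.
Gal(K/Q) = Z/2Z (cyclic of order 2)

x^2 + 447 is irreducible over Q since -447 is not a rational square. The splitting field Q(sqrt(-447)) has degree 2 over Q, and its unique nontrivial automorphism is sqrt(-447) ↦ -sqrt(-447). Hence Gal(Q(sqrt(-447))/Q) = Z/2Z.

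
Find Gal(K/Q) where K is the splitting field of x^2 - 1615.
Gal(K/Q) = Z/2Z (cyclic of order 2)

x^2 - 1615 is irreducible over Q since 1615 is not a rational square. The splitting field Q(sqrt(1615)) has degree 2 over Q, and its unique nontrivial automorphism is sqrt(1615) ↦ -sqrt(1615). Hence Gal(Q(sqrt(1615))/Q) = Z/2Z.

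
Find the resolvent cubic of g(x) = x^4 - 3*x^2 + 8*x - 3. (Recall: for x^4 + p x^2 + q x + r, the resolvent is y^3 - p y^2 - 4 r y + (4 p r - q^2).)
h(y) = y^3 + 3*y^2 + 12*y - 28

Identify coefficients: p = -3, q = 8, r = -3.
Plug into h(y) = y^3 - p y^2 - 4 r y + (4 p r - q^2):
  h(y) = y^3 - (-3) y^2 - 4*(-3) y + (4*(-3)*(-3) - (8)^2)
       = y^3 + (3) y^2 + (12) y + (-28).
Simplifying: h(y) = y^3 + 3*y^2 + 12*y - 28.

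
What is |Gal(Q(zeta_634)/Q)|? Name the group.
|Gal(Q(zeta_634)/Q)| = phi(634) = 316; group ≅ (Z/634Z)^* ≅ Z/316Z

The n-th cyclotomic polynomial Φ_634(x) is the minimal polynomial of zeta_634 over Q and has degree phi(634) = 316. So Q(zeta_634) is a degree-316 Galois extension with Galois group (Z/634Z)^*. By CRT, (Z/634Z)^* ≅ (Z/2Z)^* × (Z/317Z)^*. Each prime-power unit group is (Z/2Z)^* ≅ trivial group (order 1); (Z/317Z)^* ≅ Z/316Z. Hence Gal(Q(zeta_634)/Q) ≅ Z/316Z.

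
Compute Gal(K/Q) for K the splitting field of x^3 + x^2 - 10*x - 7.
Gal(K/Q) = S_3 (symmetric group of order 6)

Compute the discriminant of x^3 + (1)*x^2 + (-10)*x + (-7): Δ = 4065. Since Δ is not a rational square, the Galois group is not contained in A_3; it must be the full S_3 (irreducibility of the cubic rules out anything smaller).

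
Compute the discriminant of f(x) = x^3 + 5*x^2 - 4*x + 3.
Δ = -2167

For x^3 + a x^2 + b x + c the discriminant is Δ = 18 a b c - 4 a^3 c + a^2 b^2 - 4 b^3 - 27 c^2.
Plug a = 5, b = -4, c = 3:
  18*(5)*(-4)*(3) - 4*(5)^3*(3) + (5)^2*(-4)^2 - 4*(-4)^3 - 27*(3)^2
  = -1080 + (-1500) + 400 + (256) + (-243)
  = -2167.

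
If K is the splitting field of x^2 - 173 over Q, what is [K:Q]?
[K:Q] = 2

The polynomial x^2 - 173 is irreducible over Q since 173 is not a perfect square. Its splitting field is Q(sqrt(173)), which has degree 2 over Q.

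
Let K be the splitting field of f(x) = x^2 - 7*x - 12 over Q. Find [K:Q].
[K:Q] = 2

The discriminant of x^2 + (-7)*x + (-12) is b^2 - 4c = 49 - (-48) = 97. Since 97 is not a perfect square in Q, the polynomial is irreducible over Q. Its two roots generate a degree-2 extension, so [K:Q] = 2.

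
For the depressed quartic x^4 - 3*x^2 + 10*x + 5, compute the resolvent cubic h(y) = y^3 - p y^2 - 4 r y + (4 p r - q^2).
h(y) = y^3 + 3*y^2 - 20*y - 160

Identify coefficients: p = -3, q = 10, r = 5.
Plug into h(y) = y^3 - p y^2 - 4 r y + (4 p r - q^2):
  h(y) = y^3 - (-3) y^2 - 4*(5) y + (4*(-3)*(5) - (10)^2)
       = y^3 + (3) y^2 + (-20) y + (-160).
Simplifying: h(y) = y^3 + 3*y^2 - 20*y - 160.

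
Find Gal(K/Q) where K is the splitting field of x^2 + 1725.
Gal(K/Q) = Z/2Z (cyclic of order 2)

x^2 + 1725 is irreducible over Q since -1725 is not a rational square. The splitting field Q(sqrt(-1725)) has degree 2 over Q, and its unique nontrivial automorphism is sqrt(-1725) ↦ -sqrt(-1725). Hence Gal(Q(sqrt(-1725))/Q) = Z/2Z.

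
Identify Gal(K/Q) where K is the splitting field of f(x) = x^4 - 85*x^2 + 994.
Gal(K/Q) = V_4 (Klein four-group, Z/2Z × Z/2Z)

f factors as (x^2 - 14)(x^2 - 71), so the splitting field is K = Q(sqrt(14), sqrt(71)). The elements 14, 71, 994 are all non-squares in Q, so sqrt(14) and sqrt(71) generate independent quadratic extensions. Thus [K:Q] = 4 and Gal(K/Q) is generated by the two order-2 automorphisms sqrt(14) ↦ -sqrt(14) and sqrt(71) ↦ -sqrt(71), giving V_4.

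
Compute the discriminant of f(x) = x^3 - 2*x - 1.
Δ = 5

For a depressed cubic x^3 + p x + q the discriminant is Δ = -4 p^3 - 27 q^2 = -4*(-2)^3 - 27*(-1)^2 = 32 - 27 = 5.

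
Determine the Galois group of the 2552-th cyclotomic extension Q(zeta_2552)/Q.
|Gal(Q(zeta_2552)/Q)| = phi(2552) = 1120; group ≅ (Z/2552Z)^* ≅ Z/2Z × Z/2Z × Z/10Z × Z/28Z

The n-th cyclotomic polynomial Φ_2552(x) is the minimal polynomial of zeta_2552 over Q and has degree phi(2552) = 1120. So Q(zeta_2552) is a degree-1120 Galois extension with Galois group (Z/2552Z)^*. By CRT, (Z/2552Z)^* ≅ (Z/8Z)^* × (Z/11Z)^* × (Z/29Z)^*. Each prime-power unit group is (Z/8Z)^* ≅ Z/2Z × Z/2Z; (Z/11Z)^* ≅ Z/10Z; (Z/29Z)^* ≅ Z/28Z. Hence Gal(Q(zeta_2552)/Q) ≅ Z/2Z × Z/2Z × Z/10Z × Z/28Z.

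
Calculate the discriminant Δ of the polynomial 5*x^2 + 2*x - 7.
Δ = 144

For a quadratic a x^2 + b x + c the discriminant is Δ = b^2 - 4ac = (2)^2 - 4*(5)*(-7) = 4 - (-140) = 144.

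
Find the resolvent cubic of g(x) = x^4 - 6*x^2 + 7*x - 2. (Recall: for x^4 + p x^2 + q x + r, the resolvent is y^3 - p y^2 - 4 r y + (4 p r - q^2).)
h(y) = y^3 + 6*y^2 + 8*y - 1

Identify coefficients: p = -6, q = 7, r = -2.
Plug into h(y) = y^3 - p y^2 - 4 r y + (4 p r - q^2):
  h(y) = y^3 - (-6) y^2 - 4*(-2) y + (4*(-6)*(-2) - (7)^2)
       = y^3 + (6) y^2 + (8) y + (-1).
Simplifying: h(y) = y^3 + 6*y^2 + 8*y - 1.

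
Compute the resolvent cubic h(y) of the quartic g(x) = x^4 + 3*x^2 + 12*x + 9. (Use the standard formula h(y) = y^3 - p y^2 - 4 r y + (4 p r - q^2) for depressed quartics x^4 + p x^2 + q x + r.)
h(y) = y^3 - 3*y^2 - 36*y - 36

Identify coefficients: p = 3, q = 12, r = 9.
Plug into h(y) = y^3 - p y^2 - 4 r y + (4 p r - q^2):
  h(y) = y^3 - (3) y^2 - 4*(9) y + (4*(3)*(9) - (12)^2)
       = y^3 + (-3) y^2 + (-36) y + (-36).
Simplifying: h(y) = y^3 - 3*y^2 - 36*y - 36.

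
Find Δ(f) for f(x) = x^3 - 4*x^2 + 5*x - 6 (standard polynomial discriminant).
Δ = -448

For x^3 + a x^2 + b x + c the discriminant is Δ = 18 a b c - 4 a^3 c + a^2 b^2 - 4 b^3 - 27 c^2.
Plug a = -4, b = 5, c = -6:
  18*(-4)*(5)*(-6) - 4*(-4)^3*(-6) + (-4)^2*(5)^2 - 4*(5)^3 - 27*(-6)^2
  = 2160 + (-1536) + 400 + (-500) + (-972)
  = -448.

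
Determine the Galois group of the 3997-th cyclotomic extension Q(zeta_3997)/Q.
|Gal(Q(zeta_3997)/Q)| = phi(3997) = 3420; group ≅ (Z/3997Z)^* ≅ Z/6Z × Z/570Z

The n-th cyclotomic polynomial Φ_3997(x) is the minimal polynomial of zeta_3997 over Q and has degree phi(3997) = 3420. So Q(zeta_3997) is a degree-3420 Galois extension with Galois group (Z/3997Z)^*. By CRT, (Z/3997Z)^* ≅ (Z/7Z)^* × (Z/571Z)^*. Each prime-power unit group is (Z/7Z)^* ≅ Z/6Z; (Z/571Z)^* ≅ Z/570Z. Hence Gal(Q(zeta_3997)/Q) ≅ Z/6Z × Z/570Z.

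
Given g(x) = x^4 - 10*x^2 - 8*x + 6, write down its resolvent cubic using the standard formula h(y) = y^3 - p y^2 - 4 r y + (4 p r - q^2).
h(y) = y^3 + 10*y^2 - 24*y - 304

Identify coefficients: p = -10, q = -8, r = 6.
Plug into h(y) = y^3 - p y^2 - 4 r y + (4 p r - q^2):
  h(y) = y^3 - (-10) y^2 - 4*(6) y + (4*(-10)*(6) - (-8)^2)
       = y^3 + (10) y^2 + (-24) y + (-304).
Simplifying: h(y) = y^3 + 10*y^2 - 24*y - 304.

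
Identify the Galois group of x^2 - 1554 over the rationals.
Gal(K/Q) = Z/2Z (cyclic of order 2)

x^2 - 1554 is irreducible over Q since 1554 is not a rational square. The splitting field Q(sqrt(1554)) has degree 2 over Q, and its unique nontrivial automorphism is sqrt(1554) ↦ -sqrt(1554). Hence Gal(Q(sqrt(1554))/Q) = Z/2Z.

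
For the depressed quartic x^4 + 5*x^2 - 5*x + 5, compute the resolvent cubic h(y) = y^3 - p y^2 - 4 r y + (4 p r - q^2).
h(y) = y^3 - 5*y^2 - 20*y + 75

Identify coefficients: p = 5, q = -5, r = 5.
Plug into h(y) = y^3 - p y^2 - 4 r y + (4 p r - q^2):
  h(y) = y^3 - (5) y^2 - 4*(5) y + (4*(5)*(5) - (-5)^2)
       = y^3 + (-5) y^2 + (-20) y + (75).
Simplifying: h(y) = y^3 - 5*y^2 - 20*y + 75.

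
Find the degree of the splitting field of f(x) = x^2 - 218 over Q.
[K:Q] = 2

The polynomial x^2 - 218 is irreducible over Q since 218 is not a perfect square. Its splitting field is Q(sqrt(218)), which has degree 2 over Q.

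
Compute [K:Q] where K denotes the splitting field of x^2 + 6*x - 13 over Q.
[K:Q] = 2

The discriminant of x^2 + (6)*x + (-13) is b^2 - 4c = 36 - (-52) = 88. Since 88 is not a perfect square in Q, the polynomial is irreducible over Q. Its two roots generate a degree-2 extension, so [K:Q] = 2.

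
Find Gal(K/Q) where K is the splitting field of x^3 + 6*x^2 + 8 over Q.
Gal(K/Q) = S_3 (symmetric group of order 6)

Compute the discriminant of x^3 + (6)*x^2 + (0)*x + (8): Δ = -8640. Since Δ is not a rational square, the Galois group is not contained in A_3; it must be the full S_3 (irreducibility of the cubic rules out anything smaller).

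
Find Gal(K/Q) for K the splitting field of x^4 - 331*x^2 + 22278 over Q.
Gal(K/Q) = V_4 (Klein four-group, Z/2Z × Z/2Z)

f factors as (x^2 - 237)(x^2 - 94), so the splitting field is K = Q(sqrt(237), sqrt(94)). The elements 237, 94, 22278 are all non-squares in Q, so sqrt(237) and sqrt(94) generate independent quadratic extensions. Thus [K:Q] = 4 and Gal(K/Q) is generated by the two order-2 automorphisms sqrt(237) ↦ -sqrt(237) and sqrt(94) ↦ -sqrt(94), giving V_4.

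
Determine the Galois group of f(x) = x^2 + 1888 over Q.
Gal(K/Q) = Z/2Z (cyclic of order 2)

x^2 + 1888 is irreducible over Q since -1888 is not a rational square. The splitting field Q(sqrt(-1888)) has degree 2 over Q, and its unique nontrivial automorphism is sqrt(-1888) ↦ -sqrt(-1888). Hence Gal(Q(sqrt(-1888))/Q) = Z/2Z.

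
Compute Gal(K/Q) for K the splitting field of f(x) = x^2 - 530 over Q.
Gal(K/Q) = Z/2Z (cyclic of order 2)

x^2 - 530 is irreducible over Q since 530 is not a rational square. The splitting field Q(sqrt(530)) has degree 2 over Q, and its unique nontrivial automorphism is sqrt(530) ↦ -sqrt(530). Hence Gal(Q(sqrt(530))/Q) = Z/2Z.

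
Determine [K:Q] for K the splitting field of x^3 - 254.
[K:Q] = 6

x^3 - 254 has one real root r = 254^(1/3) and two complex roots r*zeta_3, r*zeta_3^2 where zeta_3 = e^(2*pi*i/3). The splitting field is Q(r, zeta_3). [Q(r):Q] = 3 and [Q(zeta_3):Q] = 2 with gcd = 1, so [Q(r, zeta_3):Q] = 3 * 2 = 6.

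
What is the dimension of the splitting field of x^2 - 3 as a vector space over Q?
[K:Q] = 2

The discriminant of x^2 + (0)*x + (-3) is b^2 - 4c = 0 - (-12) = 12. Since 12 is not a perfect square in Q, the polynomial is irreducible over Q. Its two roots generate a degree-2 extension, so [K:Q] = 2.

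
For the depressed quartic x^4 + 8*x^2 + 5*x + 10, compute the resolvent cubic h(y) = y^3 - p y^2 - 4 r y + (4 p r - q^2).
h(y) = y^3 - 8*y^2 - 40*y + 295

Identify coefficients: p = 8, q = 5, r = 10.
Plug into h(y) = y^3 - p y^2 - 4 r y + (4 p r - q^2):
  h(y) = y^3 - (8) y^2 - 4*(10) y + (4*(8)*(10) - (5)^2)
       = y^3 + (-8) y^2 + (-40) y + (295).
Simplifying: h(y) = y^3 - 8*y^2 - 40*y + 295.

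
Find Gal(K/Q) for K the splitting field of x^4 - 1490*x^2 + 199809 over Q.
Gal(K/Q) = Z/2Z (cyclic of order 2)

f factors as (x^2 - 1341)(x^2 - 149), so the splitting field is K = Q(sqrt(1341), sqrt(149)). The squarefree part of 1341 is 149 and the squarefree part of 149 is also 149, so sqrt(1341) and sqrt(149) are both rational multiples of sqrt(149). Hence Q(sqrt(1341)) = Q(sqrt(149)) = Q(sqrt(149)), and the splitting field collapses to a single degree-2 extension with Galois group Z/2Z.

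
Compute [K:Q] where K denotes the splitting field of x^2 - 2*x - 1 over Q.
[K:Q] = 2

The discriminant of x^2 + (-2)*x + (-1) is b^2 - 4c = 4 - (-4) = 8. Since 8 is not a perfect square in Q, the polynomial is irreducible over Q. Its two roots generate a degree-2 extension, so [K:Q] = 2.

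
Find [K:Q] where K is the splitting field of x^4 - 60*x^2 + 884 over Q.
[K:Q] = 4

f factors as (x^2 - 26)(x^2 - 34); the splitting field is K = Q(sqrt(26), sqrt(34)). Since 26, 34, and 884 are all non-squares in Q, the three subfields Q(sqrt(26)), Q(sqrt(34)), Q(sqrt(884)) are distinct degree-2 extensions, so [K:Q] = 4 (Klein four Galois group).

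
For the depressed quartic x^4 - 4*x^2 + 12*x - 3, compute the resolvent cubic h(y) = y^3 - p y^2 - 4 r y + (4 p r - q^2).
h(y) = y^3 + 4*y^2 + 12*y - 96

Identify coefficients: p = -4, q = 12, r = -3.
Plug into h(y) = y^3 - p y^2 - 4 r y + (4 p r - q^2):
  h(y) = y^3 - (-4) y^2 - 4*(-3) y + (4*(-4)*(-3) - (12)^2)
       = y^3 + (4) y^2 + (12) y + (-96).
Simplifying: h(y) = y^3 + 4*y^2 + 12*y - 96.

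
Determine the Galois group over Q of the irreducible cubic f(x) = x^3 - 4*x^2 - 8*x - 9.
Gal(K/Q) = S_3 (symmetric group of order 6)

Compute the discriminant of x^3 + (-4)*x^2 + (-8)*x + (-9): Δ = -6603. Since Δ is not a rational square, the Galois group is not contained in A_3; it must be the full S_3 (irreducibility of the cubic rules out anything smaller).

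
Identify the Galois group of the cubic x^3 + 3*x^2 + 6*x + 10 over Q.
Gal(K/Q) = S_3 (symmetric group of order 6)

Compute the discriminant of x^3 + (3)*x^2 + (6)*x + (10): Δ = -1080. Since Δ is not a rational square, the Galois group is not contained in A_3; it must be the full S_3 (irreducibility of the cubic rules out anything smaller).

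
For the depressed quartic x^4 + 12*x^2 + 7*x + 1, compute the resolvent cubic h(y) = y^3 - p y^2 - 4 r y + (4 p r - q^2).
h(y) = y^3 - 12*y^2 - 4*y - 1

Identify coefficients: p = 12, q = 7, r = 1.
Plug into h(y) = y^3 - p y^2 - 4 r y + (4 p r - q^2):
  h(y) = y^3 - (12) y^2 - 4*(1) y + (4*(12)*(1) - (7)^2)
       = y^3 + (-12) y^2 + (-4) y + (-1).
Simplifying: h(y) = y^3 - 12*y^2 - 4*y - 1.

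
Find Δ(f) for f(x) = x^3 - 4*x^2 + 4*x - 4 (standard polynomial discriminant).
Δ = -304

For x^3 + a x^2 + b x + c the discriminant is Δ = 18 a b c - 4 a^3 c + a^2 b^2 - 4 b^3 - 27 c^2.
Plug a = -4, b = 4, c = -4:
  18*(-4)*(4)*(-4) - 4*(-4)^3*(-4) + (-4)^2*(4)^2 - 4*(4)^3 - 27*(-4)^2
  = 1152 + (-1024) + 256 + (-256) + (-432)
  = -304.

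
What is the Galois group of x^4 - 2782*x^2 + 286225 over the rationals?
Gal(K/Q) = Z/2Z (cyclic of order 2)

f factors as (x^2 - 107)(x^2 - 2675), so the splitting field is K = Q(sqrt(107), sqrt(2675)). The squarefree part of 107 is 107 and the squarefree part of 2675 is also 107, so sqrt(107) and sqrt(2675) are both rational multiples of sqrt(107). Hence Q(sqrt(107)) = Q(sqrt(2675)) = Q(sqrt(107)), and the splitting field collapses to a single degree-2 extension with Galois group Z/2Z.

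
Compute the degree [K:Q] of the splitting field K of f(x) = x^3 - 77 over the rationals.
[K:Q] = 6

x^3 - 77 has one real root r = 77^(1/3) and two complex roots r*zeta_3, r*zeta_3^2 where zeta_3 = e^(2*pi*i/3). The splitting field is Q(r, zeta_3). [Q(r):Q] = 3 and [Q(zeta_3):Q] = 2 with gcd = 1, so [Q(r, zeta_3):Q] = 3 * 2 = 6.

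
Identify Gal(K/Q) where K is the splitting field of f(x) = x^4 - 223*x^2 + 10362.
Gal(K/Q) = V_4 (Klein four-group, Z/2Z × Z/2Z)

f factors as (x^2 - 66)(x^2 - 157), so the splitting field is K = Q(sqrt(66), sqrt(157)). The elements 66, 157, 10362 are all non-squares in Q, so sqrt(66) and sqrt(157) generate independent quadratic extensions. Thus [K:Q] = 4 and Gal(K/Q) is generated by the two order-2 automorphisms sqrt(66) ↦ -sqrt(66) and sqrt(157) ↦ -sqrt(157), giving V_4.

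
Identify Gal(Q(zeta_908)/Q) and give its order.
|Gal(Q(zeta_908)/Q)| = phi(908) = 452; group ≅ (Z/908Z)^* ≅ Z/2Z × Z/226Z

The n-th cyclotomic polynomial Φ_908(x) is the minimal polynomial of zeta_908 over Q and has degree phi(908) = 452. So Q(zeta_908) is a degree-452 Galois extension with Galois group (Z/908Z)^*. By CRT, (Z/908Z)^* ≅ (Z/4Z)^* × (Z/227Z)^*. Each prime-power unit group is (Z/4Z)^* ≅ Z/2Z; (Z/227Z)^* ≅ Z/226Z. Hence Gal(Q(zeta_908)/Q) ≅ Z/2Z × Z/226Z.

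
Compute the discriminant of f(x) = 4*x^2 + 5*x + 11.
Δ = -151

For a quadratic a x^2 + b x + c the discriminant is Δ = b^2 - 4ac = (5)^2 - 4*(4)*(11) = 25 - (176) = -151.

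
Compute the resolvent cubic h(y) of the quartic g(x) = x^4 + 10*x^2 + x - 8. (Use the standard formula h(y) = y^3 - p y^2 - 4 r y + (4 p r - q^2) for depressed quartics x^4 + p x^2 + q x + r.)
h(y) = y^3 - 10*y^2 + 32*y - 321

Identify coefficients: p = 10, q = 1, r = -8.
Plug into h(y) = y^3 - p y^2 - 4 r y + (4 p r - q^2):
  h(y) = y^3 - (10) y^2 - 4*(-8) y + (4*(10)*(-8) - (1)^2)
       = y^3 + (-10) y^2 + (32) y + (-321).
Simplifying: h(y) = y^3 - 10*y^2 + 32*y - 321.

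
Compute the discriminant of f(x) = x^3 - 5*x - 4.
Δ = 68

For a depressed cubic x^3 + p x + q the discriminant is Δ = -4 p^3 - 27 q^2 = -4*(-5)^3 - 27*(-4)^2 = 500 - 432 = 68.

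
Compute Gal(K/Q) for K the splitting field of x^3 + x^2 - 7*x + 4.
Gal(K/Q) = S_3 (symmetric group of order 6)

Compute the discriminant of x^3 + (1)*x^2 + (-7)*x + (4): Δ = 469. Since Δ is not a rational square, the Galois group is not contained in A_3; it must be the full S_3 (irreducibility of the cubic rules out anything smaller).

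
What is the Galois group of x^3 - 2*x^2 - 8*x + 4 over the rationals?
Gal(K/Q) = S_3 (symmetric group of order 6)

Compute the discriminant of x^3 + (-2)*x^2 + (-8)*x + (4): Δ = 3152. Since Δ is not a rational square, the Galois group is not contained in A_3; it must be the full S_3 (irreducibility of the cubic rules out anything smaller).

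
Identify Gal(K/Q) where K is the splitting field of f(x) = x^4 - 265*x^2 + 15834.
Gal(K/Q) = V_4 (Klein four-group, Z/2Z × Z/2Z)

f factors as (x^2 - 91)(x^2 - 174), so the splitting field is K = Q(sqrt(91), sqrt(174)). The elements 91, 174, 15834 are all non-squares in Q, so sqrt(91) and sqrt(174) generate independent quadratic extensions. Thus [K:Q] = 4 and Gal(K/Q) is generated by the two order-2 automorphisms sqrt(91) ↦ -sqrt(91) and sqrt(174) ↦ -sqrt(174), giving V_4.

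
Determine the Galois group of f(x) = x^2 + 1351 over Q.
Gal(K/Q) = Z/2Z (cyclic of order 2)

x^2 + 1351 is irreducible over Q since -1351 is not a rational square. The splitting field Q(sqrt(-1351)) has degree 2 over Q, and its unique nontrivial automorphism is sqrt(-1351) ↦ -sqrt(-1351). Hence Gal(Q(sqrt(-1351))/Q) = Z/2Z.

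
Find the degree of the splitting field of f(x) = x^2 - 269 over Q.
[K:Q] = 2

The polynomial x^2 - 269 is irreducible over Q since 269 is not a perfect square. Its splitting field is Q(sqrt(269)), which has degree 2 over Q.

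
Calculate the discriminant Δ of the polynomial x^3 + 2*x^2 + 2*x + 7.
Δ = -1059

For x^3 + a x^2 + b x + c the discriminant is Δ = 18 a b c - 4 a^3 c + a^2 b^2 - 4 b^3 - 27 c^2.
Plug a = 2, b = 2, c = 7:
  18*(2)*(2)*(7) - 4*(2)^3*(7) + (2)^2*(2)^2 - 4*(2)^3 - 27*(7)^2
  = 504 + (-224) + 16 + (-32) + (-1323)
  = -1059.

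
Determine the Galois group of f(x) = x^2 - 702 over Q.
Gal(K/Q) = Z/2Z (cyclic of order 2)

x^2 - 702 is irreducible over Q since 702 is not a rational square. The splitting field Q(sqrt(702)) has degree 2 over Q, and its unique nontrivial automorphism is sqrt(702) ↦ -sqrt(702). Hence Gal(Q(sqrt(702))/Q) = Z/2Z.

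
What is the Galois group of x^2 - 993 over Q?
Gal(K/Q) = Z/2Z (cyclic of order 2)

x^2 - 993 is irreducible over Q since 993 is not a rational square. The splitting field Q(sqrt(993)) has degree 2 over Q, and its unique nontrivial automorphism is sqrt(993) ↦ -sqrt(993). Hence Gal(Q(sqrt(993))/Q) = Z/2Z.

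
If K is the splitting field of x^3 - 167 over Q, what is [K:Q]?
[K:Q] = 6

x^3 - 167 has one real root r = 167^(1/3) and two complex roots r*zeta_3, r*zeta_3^2 where zeta_3 = e^(2*pi*i/3). The splitting field is Q(r, zeta_3). [Q(r):Q] = 3 and [Q(zeta_3):Q] = 2 with gcd = 1, so [Q(r, zeta_3):Q] = 3 * 2 = 6.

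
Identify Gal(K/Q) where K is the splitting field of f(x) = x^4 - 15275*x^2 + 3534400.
Gal(K/Q) = Z/2Z (cyclic of order 2)

f factors as (x^2 - 15040)(x^2 - 235), so the splitting field is K = Q(sqrt(15040), sqrt(235)). The squarefree part of 15040 is 235 and the squarefree part of 235 is also 235, so sqrt(15040) and sqrt(235) are both rational multiples of sqrt(235). Hence Q(sqrt(15040)) = Q(sqrt(235)) = Q(sqrt(235)), and the splitting field collapses to a single degree-2 extension with Galois group Z/2Z.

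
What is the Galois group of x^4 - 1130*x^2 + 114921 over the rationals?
Gal(K/Q) = Z/2Z (cyclic of order 2)

f factors as (x^2 - 113)(x^2 - 1017), so the splitting field is K = Q(sqrt(113), sqrt(1017)). The squarefree part of 113 is 113 and the squarefree part of 1017 is also 113, so sqrt(113) and sqrt(1017) are both rational multiples of sqrt(113). Hence Q(sqrt(113)) = Q(sqrt(1017)) = Q(sqrt(113)), and the splitting field collapses to a single degree-2 extension with Galois group Z/2Z.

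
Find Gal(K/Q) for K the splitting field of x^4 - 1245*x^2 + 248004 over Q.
Gal(K/Q) = Z/2Z (cyclic of order 2)

f factors as (x^2 - 996)(x^2 - 249), so the splitting field is K = Q(sqrt(996), sqrt(249)). The squarefree part of 996 is 249 and the squarefree part of 249 is also 249, so sqrt(996) and sqrt(249) are both rational multiples of sqrt(249). Hence Q(sqrt(996)) = Q(sqrt(249)) = Q(sqrt(249)), and the splitting field collapses to a single degree-2 extension with Galois group Z/2Z.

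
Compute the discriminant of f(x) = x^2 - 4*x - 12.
Δ = 64

For a quadratic a x^2 + b x + c the discriminant is Δ = b^2 - 4ac = (-4)^2 - 4*(1)*(-12) = 16 - (-48) = 64.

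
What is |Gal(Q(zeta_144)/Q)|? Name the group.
|Gal(Q(zeta_144)/Q)| = phi(144) = 48; group ≅ (Z/144Z)^* ≅ Z/2Z × Z/4Z × Z/6Z

The n-th cyclotomic polynomial Φ_144(x) is the minimal polynomial of zeta_144 over Q and has degree phi(144) = 48. So Q(zeta_144) is a degree-48 Galois extension with Galois group (Z/144Z)^*. By CRT, (Z/144Z)^* ≅ (Z/16Z)^* × (Z/9Z)^*. Each prime-power unit group is (Z/16Z)^* ≅ Z/2Z × Z/4Z; (Z/9Z)^* ≅ Z/6Z. Hence Gal(Q(zeta_144)/Q) ≅ Z/2Z × Z/4Z × Z/6Z.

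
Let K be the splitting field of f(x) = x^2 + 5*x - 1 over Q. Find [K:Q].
[K:Q] = 2

The discriminant of x^2 + (5)*x + (-1) is b^2 - 4c = 25 - (-4) = 29. Since 29 is not a perfect square in Q, the polynomial is irreducible over Q. Its two roots generate a degree-2 extension, so [K:Q] = 2.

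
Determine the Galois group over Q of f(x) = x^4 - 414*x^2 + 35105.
Gal(K/Q) = V_4 (Klein four-group, Z/2Z × Z/2Z)

f factors as (x^2 - 119)(x^2 - 295), so the splitting field is K = Q(sqrt(119), sqrt(295)). The elements 119, 295, 35105 are all non-squares in Q, so sqrt(119) and sqrt(295) generate independent quadratic extensions. Thus [K:Q] = 4 and Gal(K/Q) is generated by the two order-2 automorphisms sqrt(119) ↦ -sqrt(119) and sqrt(295) ↦ -sqrt(295), giving V_4.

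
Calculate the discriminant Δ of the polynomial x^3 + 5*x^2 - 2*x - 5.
Δ = 2857

For x^3 + a x^2 + b x + c the discriminant is Δ = 18 a b c - 4 a^3 c + a^2 b^2 - 4 b^3 - 27 c^2.
Plug a = 5, b = -2, c = -5:
  18*(5)*(-2)*(-5) - 4*(5)^3*(-5) + (5)^2*(-2)^2 - 4*(-2)^3 - 27*(-5)^2
  = 900 + (2500) + 100 + (32) + (-675)
  = 2857.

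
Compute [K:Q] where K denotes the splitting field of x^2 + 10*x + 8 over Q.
[K:Q] = 2

The discriminant of x^2 + (10)*x + (8) is b^2 - 4c = 100 - (32) = 68. Since 68 is not a perfect square in Q, the polynomial is irreducible over Q. Its two roots generate a degree-2 extension, so [K:Q] = 2.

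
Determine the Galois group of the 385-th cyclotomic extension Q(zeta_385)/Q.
|Gal(Q(zeta_385)/Q)| = phi(385) = 240; group ≅ (Z/385Z)^* ≅ Z/4Z × Z/6Z × Z/10Z

The n-th cyclotomic polynomial Φ_385(x) is the minimal polynomial of zeta_385 over Q and has degree phi(385) = 240. So Q(zeta_385) is a degree-240 Galois extension with Galois group (Z/385Z)^*. By CRT, (Z/385Z)^* ≅ (Z/5Z)^* × (Z/7Z)^* × (Z/11Z)^*. Each prime-power unit group is (Z/5Z)^* ≅ Z/4Z; (Z/7Z)^* ≅ Z/6Z; (Z/11Z)^* ≅ Z/10Z. Hence Gal(Q(zeta_385)/Q) ≅ Z/4Z × Z/6Z × Z/10Z.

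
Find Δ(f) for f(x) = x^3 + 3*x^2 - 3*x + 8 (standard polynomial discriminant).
Δ = -3699

For x^3 + a x^2 + b x + c the discriminant is Δ = 18 a b c - 4 a^3 c + a^2 b^2 - 4 b^3 - 27 c^2.
Plug a = 3, b = -3, c = 8:
  18*(3)*(-3)*(8) - 4*(3)^3*(8) + (3)^2*(-3)^2 - 4*(-3)^3 - 27*(8)^2
  = -1296 + (-864) + 81 + (108) + (-1728)
  = -3699.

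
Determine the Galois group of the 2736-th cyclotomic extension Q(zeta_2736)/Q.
|Gal(Q(zeta_2736)/Q)| = phi(2736) = 864; group ≅ (Z/2736Z)^* ≅ Z/2Z × Z/4Z × Z/6Z × Z/18Z

The n-th cyclotomic polynomial Φ_2736(x) is the minimal polynomial of zeta_2736 over Q and has degree phi(2736) = 864. So Q(zeta_2736) is a degree-864 Galois extension with Galois group (Z/2736Z)^*. By CRT, (Z/2736Z)^* ≅ (Z/16Z)^* × (Z/9Z)^* × (Z/19Z)^*. Each prime-power unit group is (Z/16Z)^* ≅ Z/2Z × Z/4Z; (Z/9Z)^* ≅ Z/6Z; (Z/19Z)^* ≅ Z/18Z. Hence Gal(Q(zeta_2736)/Q) ≅ Z/2Z × Z/4Z × Z/6Z × Z/18Z.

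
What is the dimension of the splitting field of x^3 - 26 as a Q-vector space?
[K:Q] = 6

x^3 - 26 has one real root r = 26^(1/3) and two complex roots r*zeta_3, r*zeta_3^2 where zeta_3 = e^(2*pi*i/3). The splitting field is Q(r, zeta_3). [Q(r):Q] = 3 and [Q(zeta_3):Q] = 2 with gcd = 1, so [Q(r, zeta_3):Q] = 3 * 2 = 6.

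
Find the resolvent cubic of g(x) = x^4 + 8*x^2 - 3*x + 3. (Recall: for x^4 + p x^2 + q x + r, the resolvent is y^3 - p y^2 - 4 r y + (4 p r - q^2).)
h(y) = y^3 - 8*y^2 - 12*y + 87

Identify coefficients: p = 8, q = -3, r = 3.
Plug into h(y) = y^3 - p y^2 - 4 r y + (4 p r - q^2):
  h(y) = y^3 - (8) y^2 - 4*(3) y + (4*(8)*(3) - (-3)^2)
       = y^3 + (-8) y^2 + (-12) y + (87).
Simplifying: h(y) = y^3 - 8*y^2 - 12*y + 87.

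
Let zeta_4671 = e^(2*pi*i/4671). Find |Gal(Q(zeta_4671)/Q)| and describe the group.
|Gal(Q(zeta_4671)/Q)| = phi(4671) = 3096; group ≅ (Z/4671Z)^* ≅ Z/18Z × Z/172Z

The n-th cyclotomic polynomial Φ_4671(x) is the minimal polynomial of zeta_4671 over Q and has degree phi(4671) = 3096. So Q(zeta_4671) is a degree-3096 Galois extension with Galois group (Z/4671Z)^*. By CRT, (Z/4671Z)^* ≅ (Z/27Z)^* × (Z/173Z)^*. Each prime-power unit group is (Z/27Z)^* ≅ Z/18Z; (Z/173Z)^* ≅ Z/172Z. Hence Gal(Q(zeta_4671)/Q) ≅ Z/18Z × Z/172Z.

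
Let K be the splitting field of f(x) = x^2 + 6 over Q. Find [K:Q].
[K:Q] = 2

The discriminant of x^2 + (0)*x + (6) is b^2 - 4c = 0 - (24) = -24. Since -24 is not a perfect square in Q, the polynomial is irreducible over Q. Its two roots generate a degree-2 extension, so [K:Q] = 2.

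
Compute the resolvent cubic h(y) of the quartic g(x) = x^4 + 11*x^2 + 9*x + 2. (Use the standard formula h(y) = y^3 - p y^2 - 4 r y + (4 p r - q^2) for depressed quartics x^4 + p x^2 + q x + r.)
h(y) = y^3 - 11*y^2 - 8*y + 7

Identify coefficients: p = 11, q = 9, r = 2.
Plug into h(y) = y^3 - p y^2 - 4 r y + (4 p r - q^2):
  h(y) = y^3 - (11) y^2 - 4*(2) y + (4*(11)*(2) - (9)^2)
       = y^3 + (-11) y^2 + (-8) y + (7).
Simplifying: h(y) = y^3 - 11*y^2 - 8*y + 7.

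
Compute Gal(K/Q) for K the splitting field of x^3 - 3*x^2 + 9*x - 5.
Gal(K/Q) = S_3 (symmetric group of order 6)

Compute the discriminant of x^3 + (-3)*x^2 + (9)*x + (-5): Δ = -972. Since Δ is not a rational square, the Galois group is not contained in A_3; it must be the full S_3 (irreducibility of the cubic rules out anything smaller).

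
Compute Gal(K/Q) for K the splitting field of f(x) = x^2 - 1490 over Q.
Gal(K/Q) = Z/2Z (cyclic of order 2)

x^2 - 1490 is irreducible over Q since 1490 is not a rational square. The splitting field Q(sqrt(1490)) has degree 2 over Q, and its unique nontrivial automorphism is sqrt(1490) ↦ -sqrt(1490). Hence Gal(Q(sqrt(1490))/Q) = Z/2Z.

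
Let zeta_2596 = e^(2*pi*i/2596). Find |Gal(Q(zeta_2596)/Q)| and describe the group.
|Gal(Q(zeta_2596)/Q)| = phi(2596) = 1160; group ≅ (Z/2596Z)^* ≅ Z/2Z × Z/10Z × Z/58Z

The n-th cyclotomic polynomial Φ_2596(x) is the minimal polynomial of zeta_2596 over Q and has degree phi(2596) = 1160. So Q(zeta_2596) is a degree-1160 Galois extension with Galois group (Z/2596Z)^*. By CRT, (Z/2596Z)^* ≅ (Z/4Z)^* × (Z/11Z)^* × (Z/59Z)^*. Each prime-power unit group is (Z/4Z)^* ≅ Z/2Z; (Z/11Z)^* ≅ Z/10Z; (Z/59Z)^* ≅ Z/58Z. Hence Gal(Q(zeta_2596)/Q) ≅ Z/2Z × Z/10Z × Z/58Z.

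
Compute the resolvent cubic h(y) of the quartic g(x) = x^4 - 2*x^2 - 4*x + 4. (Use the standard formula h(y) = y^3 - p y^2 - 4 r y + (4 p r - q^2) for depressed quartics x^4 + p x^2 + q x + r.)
h(y) = y^3 + 2*y^2 - 16*y - 48

Identify coefficients: p = -2, q = -4, r = 4.
Plug into h(y) = y^3 - p y^2 - 4 r y + (4 p r - q^2):
  h(y) = y^3 - (-2) y^2 - 4*(4) y + (4*(-2)*(4) - (-4)^2)
       = y^3 + (2) y^2 + (-16) y + (-48).
Simplifying: h(y) = y^3 + 2*y^2 - 16*y - 48.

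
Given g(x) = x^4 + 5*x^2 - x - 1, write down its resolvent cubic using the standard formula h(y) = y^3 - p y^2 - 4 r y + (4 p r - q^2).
h(y) = y^3 - 5*y^2 + 4*y - 21

Identify coefficients: p = 5, q = -1, r = -1.
Plug into h(y) = y^3 - p y^2 - 4 r y + (4 p r - q^2):
  h(y) = y^3 - (5) y^2 - 4*(-1) y + (4*(5)*(-1) - (-1)^2)
       = y^3 + (-5) y^2 + (4) y + (-21).
Simplifying: h(y) = y^3 - 5*y^2 + 4*y - 21.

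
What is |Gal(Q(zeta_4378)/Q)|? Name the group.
|Gal(Q(zeta_4378)/Q)| = phi(4378) = 1980; group ≅ (Z/4378Z)^* ≅ Z/10Z × Z/198Z

The n-th cyclotomic polynomial Φ_4378(x) is the minimal polynomial of zeta_4378 over Q and has degree phi(4378) = 1980. So Q(zeta_4378) is a degree-1980 Galois extension with Galois group (Z/4378Z)^*. By CRT, (Z/4378Z)^* ≅ (Z/2Z)^* × (Z/11Z)^* × (Z/199Z)^*. Each prime-power unit group is (Z/2Z)^* ≅ trivial group (order 1); (Z/11Z)^* ≅ Z/10Z; (Z/199Z)^* ≅ Z/198Z. Hence Gal(Q(zeta_4378)/Q) ≅ Z/10Z × Z/198Z.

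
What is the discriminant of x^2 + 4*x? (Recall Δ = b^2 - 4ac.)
Δ = 16

For a quadratic a x^2 + b x + c the discriminant is Δ = b^2 - 4ac = (4)^2 - 4*(1)*(0) = 16 - (0) = 16.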